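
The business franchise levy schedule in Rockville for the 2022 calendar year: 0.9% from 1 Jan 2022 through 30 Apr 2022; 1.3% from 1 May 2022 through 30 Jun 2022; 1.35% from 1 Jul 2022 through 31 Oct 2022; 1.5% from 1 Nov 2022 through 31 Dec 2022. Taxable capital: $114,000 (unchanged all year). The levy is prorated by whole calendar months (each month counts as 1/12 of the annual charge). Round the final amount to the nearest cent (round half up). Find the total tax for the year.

$1,387.00

1 Jan – 30 Apr 2022: 4 months at 0.9% → $114,000 × 0.9% × 4/12 = $342.0000
1 May – 30 Jun 2022: 2 months at 1.3% → $114,000 × 1.3% × 2/12 = $247.0000
1 Jul – 31 Oct 2022: 4 months at 1.35% → $114,000 × 1.35% × 4/12 = $513.0000
1 Nov – 31 Dec 2022: 2 months at 1.5% → $114,000 × 1.5% × 2/12 = $285.0000
Total = $1,387.0000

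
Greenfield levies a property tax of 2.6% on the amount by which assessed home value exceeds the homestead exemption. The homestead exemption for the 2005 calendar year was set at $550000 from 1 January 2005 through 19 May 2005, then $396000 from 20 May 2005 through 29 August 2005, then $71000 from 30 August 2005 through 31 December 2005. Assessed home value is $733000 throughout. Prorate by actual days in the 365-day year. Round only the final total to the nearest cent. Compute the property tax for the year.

1 January – 19 May 2005: 139 days, exemption $550000 → ($733000 − $550000) × 2.6% × 139/365 = $1811.9507
20 May – 29 August 2005: 102 days, exemption $396000 → ($733000 − $396000) × 2.6% × 102/365 = $2448.5589
30 August – 31 December 2005: 124 days, exemption $71000 → ($733000 − $71000) × 2.6% × 124/365 = $5847.3644
Total = $10107.8740

$10107.87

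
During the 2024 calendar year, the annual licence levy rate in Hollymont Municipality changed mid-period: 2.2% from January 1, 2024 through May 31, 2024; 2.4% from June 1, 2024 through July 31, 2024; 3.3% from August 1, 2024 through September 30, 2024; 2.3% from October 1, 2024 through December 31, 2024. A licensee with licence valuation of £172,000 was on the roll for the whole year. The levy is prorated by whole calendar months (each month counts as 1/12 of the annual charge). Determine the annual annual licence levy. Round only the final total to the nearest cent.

£4,199.67

January 1 – May 31, 2024: 5 months at 2.2% → £172,000 × 2.2% × 5/12 = £1,576.6667
June 1 – July 31, 2024: 2 months at 2.4% → £172,000 × 2.4% × 2/12 = £688.0000
August 1 – September 30, 2024: 2 months at 3.3% → £172,000 × 3.3% × 2/12 = £946.0000
October 1 – December 31, 2024: 3 months at 2.3% → £172,000 × 2.3% × 3/12 = £989.0000
Total = £4,199.6667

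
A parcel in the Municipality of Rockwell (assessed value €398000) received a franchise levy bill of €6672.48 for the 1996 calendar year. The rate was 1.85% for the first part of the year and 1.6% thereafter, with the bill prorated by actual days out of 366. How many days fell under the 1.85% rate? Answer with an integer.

Let d = days at the first rate; then 366 − d days at the second rate.
€398000 × [1.85%·d + 1.6%·(366−d)] / 366 = €6672.48
Solving gives d = 112, so the new rate took effect on 22 April 1996.

112 days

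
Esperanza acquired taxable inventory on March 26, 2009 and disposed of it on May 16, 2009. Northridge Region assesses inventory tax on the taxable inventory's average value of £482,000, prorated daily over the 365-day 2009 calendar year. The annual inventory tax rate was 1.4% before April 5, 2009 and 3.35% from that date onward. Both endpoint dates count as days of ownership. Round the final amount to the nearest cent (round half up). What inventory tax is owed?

March 26 – April 4, 2009: 10 days at 1.4% → £482,000 × 1.4% × 10/365 = £184.8767
April 5 – May 16, 2009: 42 days at 3.35% → £482,000 × 3.35% × 42/365 = £1,858.0110
Total = £2,042.8877

£2,042.89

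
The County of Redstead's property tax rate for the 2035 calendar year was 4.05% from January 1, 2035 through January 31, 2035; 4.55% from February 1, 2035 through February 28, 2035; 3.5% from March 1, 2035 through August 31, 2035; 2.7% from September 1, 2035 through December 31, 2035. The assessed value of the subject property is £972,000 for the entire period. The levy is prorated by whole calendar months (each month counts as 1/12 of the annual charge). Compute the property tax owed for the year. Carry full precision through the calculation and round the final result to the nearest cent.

January 1 – January 31, 2035: 1 month at 4.05% → £972,000 × 4.05% × 1/12 = £3,280.5000
February 1 – February 28, 2035: 1 month at 4.55% → £972,000 × 4.55% × 1/12 = £3,685.5000
March 1 – August 31, 2035: 6 months at 3.5% → £972,000 × 3.5% × 6/12 = £17,010.0000
September 1 – December 31, 2035: 4 months at 2.7% → £972,000 × 2.7% × 4/12 = £8,748.0000
Total = £32,724.0000

£32,724.00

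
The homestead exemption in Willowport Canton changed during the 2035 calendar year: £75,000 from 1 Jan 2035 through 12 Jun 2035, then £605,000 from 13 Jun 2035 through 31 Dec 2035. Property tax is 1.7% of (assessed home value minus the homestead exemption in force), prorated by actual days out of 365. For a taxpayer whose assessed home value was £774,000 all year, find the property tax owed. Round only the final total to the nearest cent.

£6,896.64

1 Jan – 12 Jun 2035: 163 days, exemption £75,000 → (£774,000 − £75,000) × 1.7% × 163/365 = £5,306.6548
13 Jun – 31 Dec 2035: 202 days, exemption £605,000 → (£774,000 − £605,000) × 1.7% × 202/365 = £1,589.9890
Total = £6,896.6438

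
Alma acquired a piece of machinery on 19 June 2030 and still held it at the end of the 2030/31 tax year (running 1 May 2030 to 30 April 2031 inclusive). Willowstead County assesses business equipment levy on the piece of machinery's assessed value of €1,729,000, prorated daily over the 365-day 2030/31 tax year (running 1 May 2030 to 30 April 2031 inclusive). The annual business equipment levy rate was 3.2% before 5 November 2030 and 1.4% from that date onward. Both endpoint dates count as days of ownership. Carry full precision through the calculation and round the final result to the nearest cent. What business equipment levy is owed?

19 June – 4 November 2030: 139 days at 3.2% → €1,729,000 × 3.2% × 139/365 = €21,070.1151
5 November 2030 – 30 April 2031: 177 days at 1.4% → €1,729,000 × 1.4% × 177/365 = €11,738.2521
Total = €32,808.3671

€32,808.37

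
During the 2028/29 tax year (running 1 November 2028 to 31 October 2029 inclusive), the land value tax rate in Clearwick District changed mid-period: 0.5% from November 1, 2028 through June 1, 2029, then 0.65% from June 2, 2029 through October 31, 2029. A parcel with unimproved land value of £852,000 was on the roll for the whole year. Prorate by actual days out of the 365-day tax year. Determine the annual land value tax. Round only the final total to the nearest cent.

£4,792.21

November 1, 2028 – June 1, 2029: 213 days at 0.5% → £852,000 × 0.5% × 213/365 = £2,485.9726
June 2 – October 31, 2029: 152 days at 0.65% → £852,000 × 0.65% × 152/365 = £2,306.2356
Total = £4,792.2082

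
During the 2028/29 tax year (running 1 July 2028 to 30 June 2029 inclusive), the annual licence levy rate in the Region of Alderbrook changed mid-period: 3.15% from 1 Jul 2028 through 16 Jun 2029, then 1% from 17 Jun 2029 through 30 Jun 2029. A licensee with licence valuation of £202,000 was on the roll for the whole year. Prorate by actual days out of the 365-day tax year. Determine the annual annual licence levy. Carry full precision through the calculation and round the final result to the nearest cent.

£6,196.42

1 Jul 2028 – 16 Jun 2029: 351 days at 3.15% → £202,000 × 3.15% × 351/365 = £6,118.9397
17 Jun – 30 Jun 2029: 14 days at 1% → £202,000 × 1% × 14/365 = £77.4795
Total = £6,196.4192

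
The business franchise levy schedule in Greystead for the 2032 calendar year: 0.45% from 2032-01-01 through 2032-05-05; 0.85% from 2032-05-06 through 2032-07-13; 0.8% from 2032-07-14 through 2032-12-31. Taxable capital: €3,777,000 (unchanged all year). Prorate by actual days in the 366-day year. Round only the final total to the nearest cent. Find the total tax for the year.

2032-01-01 to 2032-05-05: 126 days at 0.45% → €3,777,000 × 0.45% × 126/366 = €5,851.2541
2032-05-06 to 2032-07-13: 69 days at 0.85% → €3,777,000 × 0.85% × 69/366 = €6,052.4877
2032-07-14 to 2032-12-31: 171 days at 0.8% → €3,777,000 × 0.8% × 171/366 = €14,117.3115
Total = €26,021.0533

€26,021.05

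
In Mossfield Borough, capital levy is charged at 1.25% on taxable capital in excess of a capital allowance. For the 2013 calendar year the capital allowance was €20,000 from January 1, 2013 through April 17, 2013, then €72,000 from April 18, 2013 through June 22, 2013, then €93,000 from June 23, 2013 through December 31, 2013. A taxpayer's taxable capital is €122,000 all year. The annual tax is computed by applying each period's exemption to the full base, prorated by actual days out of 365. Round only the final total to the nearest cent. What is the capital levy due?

€677.47

January 1 – April 17, 2013: 107 days, exemption €20,000 → (€122,000 − €20,000) × 1.25% × 107/365 = €373.7671
April 18 – June 22, 2013: 66 days, exemption €72,000 → (€122,000 − €72,000) × 1.25% × 66/365 = €113.0137
June 23 – December 31, 2013: 192 days, exemption €93,000 → (€122,000 − €93,000) × 1.25% × 192/365 = €190.6849
Total = €677.4658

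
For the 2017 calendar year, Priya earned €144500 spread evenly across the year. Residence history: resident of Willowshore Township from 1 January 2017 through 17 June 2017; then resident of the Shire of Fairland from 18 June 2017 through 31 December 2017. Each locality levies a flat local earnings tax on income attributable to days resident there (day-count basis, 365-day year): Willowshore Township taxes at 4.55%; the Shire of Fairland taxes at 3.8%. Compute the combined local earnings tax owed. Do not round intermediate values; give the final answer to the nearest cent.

Willowshore Township, 1 January – 17 June 2017: 168 days → €144500 × 4.55% × 168/365 = €3026.1863
The Shire of Fairland, 18 June – 31 December 2017: 197 days → €144500 × 3.8% × 197/365 = €2963.6356
Total = €5989.8219

€5989.82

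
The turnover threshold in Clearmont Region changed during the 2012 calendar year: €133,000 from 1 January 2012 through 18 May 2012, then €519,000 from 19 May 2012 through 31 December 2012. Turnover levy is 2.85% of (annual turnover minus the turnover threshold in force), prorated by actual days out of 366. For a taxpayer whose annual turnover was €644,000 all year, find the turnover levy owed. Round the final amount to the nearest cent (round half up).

1 January – 18 May 2012: 139 days, exemption €133,000 → (€644,000 − €133,000) × 2.85% × 139/366 = €5,530.9467
19 May – 31 December 2012: 227 days, exemption €519,000 → (€644,000 − €519,000) × 2.85% × 227/366 = €2,209.5287
Total = €7,740.4754

€7,740.48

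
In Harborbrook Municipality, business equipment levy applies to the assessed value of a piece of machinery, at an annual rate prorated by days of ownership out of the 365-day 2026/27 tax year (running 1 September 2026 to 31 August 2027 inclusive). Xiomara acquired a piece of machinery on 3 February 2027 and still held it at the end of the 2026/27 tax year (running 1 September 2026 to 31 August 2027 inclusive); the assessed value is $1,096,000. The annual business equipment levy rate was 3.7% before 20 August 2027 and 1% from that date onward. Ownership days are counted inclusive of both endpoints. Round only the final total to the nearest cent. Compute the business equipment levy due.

3 February – 19 August 2027: 198 days at 3.7% → $1,096,000 × 3.7% × 198/365 = $21,998.0712
20 August – 31 August 2027: 12 days at 1% → $1,096,000 × 1% × 12/365 = $360.3288
Total = $22,358.4000

$22,358.40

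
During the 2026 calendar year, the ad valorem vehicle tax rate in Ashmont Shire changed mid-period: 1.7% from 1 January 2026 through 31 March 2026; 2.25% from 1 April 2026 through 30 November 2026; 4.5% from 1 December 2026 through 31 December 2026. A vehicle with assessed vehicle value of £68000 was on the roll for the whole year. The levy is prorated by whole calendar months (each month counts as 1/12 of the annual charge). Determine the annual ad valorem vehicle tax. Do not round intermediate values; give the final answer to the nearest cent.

1 January – 31 March 2026: 3 months at 1.7% → £68000 × 1.7% × 3/12 = £289.0000
1 April – 30 November 2026: 8 months at 2.25% → £68000 × 2.25% × 8/12 = £1020.0000
1 December – 31 December 2026: 1 month at 4.5% → £68000 × 4.5% × 1/12 = £255.0000
Total = £1564.0000

£1564.00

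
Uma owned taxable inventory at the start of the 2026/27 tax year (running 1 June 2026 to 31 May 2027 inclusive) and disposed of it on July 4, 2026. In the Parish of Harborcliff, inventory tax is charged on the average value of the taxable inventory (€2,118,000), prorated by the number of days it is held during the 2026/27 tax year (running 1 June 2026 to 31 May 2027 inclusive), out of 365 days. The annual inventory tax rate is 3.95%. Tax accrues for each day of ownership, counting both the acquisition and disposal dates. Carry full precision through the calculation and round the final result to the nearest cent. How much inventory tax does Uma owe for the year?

Days held (June 1 – July 4, 2026): 34 out of 365
Tax = €2,118,000 × 3.95% × 34/365 = €7,793.0795

€7,793.08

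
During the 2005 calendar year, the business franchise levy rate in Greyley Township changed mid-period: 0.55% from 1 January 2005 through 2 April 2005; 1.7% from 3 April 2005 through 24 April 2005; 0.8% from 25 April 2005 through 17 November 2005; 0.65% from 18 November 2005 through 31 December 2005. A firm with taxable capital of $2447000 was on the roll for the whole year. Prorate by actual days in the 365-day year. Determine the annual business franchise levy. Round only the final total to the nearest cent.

1 January – 2 April 2005: 92 days at 0.55% → $2447000 × 0.55% × 92/365 = $3392.2795
3 April – 24 April 2005: 22 days at 1.7% → $2447000 × 1.7% × 22/365 = $2507.3370
25 April – 17 November 2005: 207 days at 0.8% → $2447000 × 0.8% × 207/365 = $11102.0055
18 November – 31 December 2005: 44 days at 0.65% → $2447000 × 0.65% × 44/365 = $1917.3753
Total = $18918.9973

$18919.00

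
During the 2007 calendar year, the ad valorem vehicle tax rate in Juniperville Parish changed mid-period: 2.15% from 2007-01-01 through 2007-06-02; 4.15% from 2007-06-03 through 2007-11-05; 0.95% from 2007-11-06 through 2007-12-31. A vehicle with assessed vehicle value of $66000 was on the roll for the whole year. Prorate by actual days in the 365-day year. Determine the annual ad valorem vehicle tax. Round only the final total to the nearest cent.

2007-01-01 to 2007-06-02: 153 days at 2.15% → $66000 × 2.15% × 153/365 = $594.8137
2007-06-03 to 2007-11-05: 156 days at 4.15% → $66000 × 4.15% × 156/365 = $1170.6411
2007-11-06 to 2007-12-31: 56 days at 0.95% → $66000 × 0.95% × 56/365 = $96.1973
Total = $1861.6521

$1861.65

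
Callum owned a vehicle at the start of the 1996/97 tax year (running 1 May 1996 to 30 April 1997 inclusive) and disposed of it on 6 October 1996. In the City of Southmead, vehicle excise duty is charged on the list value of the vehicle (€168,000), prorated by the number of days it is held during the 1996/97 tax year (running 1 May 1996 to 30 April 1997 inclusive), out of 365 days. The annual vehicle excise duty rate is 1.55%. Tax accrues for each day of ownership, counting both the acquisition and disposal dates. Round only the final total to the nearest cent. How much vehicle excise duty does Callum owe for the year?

€1,134.35

Days held (1 May – 6 October 1996): 159 out of 365
Tax = €168,000 × 1.55% × 159/365 = €1,134.3452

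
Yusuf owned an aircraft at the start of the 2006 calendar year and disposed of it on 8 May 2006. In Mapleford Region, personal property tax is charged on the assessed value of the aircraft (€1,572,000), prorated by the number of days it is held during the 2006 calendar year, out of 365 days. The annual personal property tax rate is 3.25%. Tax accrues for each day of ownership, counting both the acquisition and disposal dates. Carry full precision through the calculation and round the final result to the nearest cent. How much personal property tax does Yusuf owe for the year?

€17,916.49

Days held (1 January – 8 May 2006): 128 out of 365
Tax = €1,572,000 × 3.25% × 128/365 = €17,916.4932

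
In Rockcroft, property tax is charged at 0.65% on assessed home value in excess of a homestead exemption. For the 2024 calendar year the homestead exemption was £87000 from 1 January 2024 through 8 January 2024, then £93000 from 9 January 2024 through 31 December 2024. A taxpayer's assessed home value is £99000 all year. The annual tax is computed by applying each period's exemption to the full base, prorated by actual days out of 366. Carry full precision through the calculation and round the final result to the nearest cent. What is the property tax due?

1 January – 8 January 2024: 8 days, exemption £87000 → (£99000 − £87000) × 0.65% × 8/366 = £1.7049
9 January – 31 December 2024: 358 days, exemption £93000 → (£99000 − £93000) × 0.65% × 358/366 = £38.1475
Total = £39.8525

£39.85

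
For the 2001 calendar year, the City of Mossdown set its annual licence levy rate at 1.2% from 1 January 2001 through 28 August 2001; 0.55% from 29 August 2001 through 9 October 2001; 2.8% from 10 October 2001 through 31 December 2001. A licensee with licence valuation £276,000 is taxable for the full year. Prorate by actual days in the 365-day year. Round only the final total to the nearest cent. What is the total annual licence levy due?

£4,109.75

1 January – 28 August 2001: 240 days at 1.2% → £276,000 × 1.2% × 240/365 = £2,177.7534
29 August – 9 October 2001: 42 days at 0.55% → £276,000 × 0.55% × 42/365 = £174.6740
10 October – 31 December 2001: 83 days at 2.8% → £276,000 × 2.8% × 83/365 = £1,757.3260
Total = £4,109.7534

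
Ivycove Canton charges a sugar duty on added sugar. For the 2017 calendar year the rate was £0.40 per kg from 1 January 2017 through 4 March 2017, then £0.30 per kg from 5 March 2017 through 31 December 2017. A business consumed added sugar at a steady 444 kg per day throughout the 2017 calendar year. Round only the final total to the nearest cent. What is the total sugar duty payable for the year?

1 January – 4 March 2017: 63 days × 444 kg/day = 27,972 kg at £0.40/kg → £11,188.80
5 March – 31 December 2017: 302 days × 444 kg/day = 134,088 kg at £0.30/kg → £40,226.40

£51,415.20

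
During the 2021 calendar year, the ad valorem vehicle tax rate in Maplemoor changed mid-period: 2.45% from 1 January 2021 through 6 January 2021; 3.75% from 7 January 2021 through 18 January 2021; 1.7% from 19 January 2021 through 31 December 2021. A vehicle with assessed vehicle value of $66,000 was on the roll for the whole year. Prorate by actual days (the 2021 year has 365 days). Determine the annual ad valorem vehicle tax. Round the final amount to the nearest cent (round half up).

$1,174.62

1 January – 6 January 2021: 6 days at 2.45% → $66,000 × 2.45% × 6/365 = $26.5808
7 January – 18 January 2021: 12 days at 3.75% → $66,000 × 3.75% × 12/365 = $81.3699
19 January – 31 December 2021: 347 days at 1.7% → $66,000 × 1.7% × 347/365 = $1,066.6685
Total = $1,174.6192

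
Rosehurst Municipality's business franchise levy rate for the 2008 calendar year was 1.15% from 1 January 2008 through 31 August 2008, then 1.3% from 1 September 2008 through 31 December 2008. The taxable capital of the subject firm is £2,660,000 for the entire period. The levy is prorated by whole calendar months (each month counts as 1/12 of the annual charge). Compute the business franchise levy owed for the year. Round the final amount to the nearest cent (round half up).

£31,920.00

1 January – 31 August 2008: 8 months at 1.15% → £2,660,000 × 1.15% × 8/12 = £20,393.3333
1 September – 31 December 2008: 4 months at 1.3% → £2,660,000 × 1.3% × 4/12 = £11,526.6667
Total = £31,920.0000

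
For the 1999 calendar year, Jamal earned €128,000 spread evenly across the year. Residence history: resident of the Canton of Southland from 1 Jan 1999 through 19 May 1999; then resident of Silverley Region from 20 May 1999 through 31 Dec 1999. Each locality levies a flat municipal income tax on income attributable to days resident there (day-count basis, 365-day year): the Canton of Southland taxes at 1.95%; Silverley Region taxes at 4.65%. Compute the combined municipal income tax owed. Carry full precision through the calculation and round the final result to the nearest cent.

The Canton of Southland, 1 Jan – 19 May 1999: 139 days → €128,000 × 1.95% × 139/365 = €950.5315
Silverley Region, 20 May – 31 Dec 1999: 226 days → €128,000 × 4.65% × 226/365 = €3,685.3479
Total = €4,635.8795

€4,635.88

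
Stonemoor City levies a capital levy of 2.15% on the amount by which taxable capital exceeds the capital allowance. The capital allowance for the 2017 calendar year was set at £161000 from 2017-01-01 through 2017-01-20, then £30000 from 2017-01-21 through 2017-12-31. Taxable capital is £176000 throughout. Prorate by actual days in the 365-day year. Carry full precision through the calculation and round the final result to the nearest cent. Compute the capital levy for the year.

2017-01-01 to 2017-01-20: 20 days, exemption £161000 → (£176000 − £161000) × 2.15% × 20/365 = £17.6712
2017-01-21 to 2017-12-31: 345 days, exemption £30000 → (£176000 − £30000) × 2.15% × 345/365 = £2967.0000
Total = £2984.6712

£2984.67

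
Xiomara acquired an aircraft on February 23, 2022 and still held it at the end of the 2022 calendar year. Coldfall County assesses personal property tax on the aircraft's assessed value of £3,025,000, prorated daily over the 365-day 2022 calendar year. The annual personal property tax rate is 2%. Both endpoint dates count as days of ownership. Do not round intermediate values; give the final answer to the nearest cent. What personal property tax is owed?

Days held (February 23 – December 31, 2022): 312 out of 365
Tax = £3,025,000 × 2% × 312/365 = £51,715.0685

£51,715.07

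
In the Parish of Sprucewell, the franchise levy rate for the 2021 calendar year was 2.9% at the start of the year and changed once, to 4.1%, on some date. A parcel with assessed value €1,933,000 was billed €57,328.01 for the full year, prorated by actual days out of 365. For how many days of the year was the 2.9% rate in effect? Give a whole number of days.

Let d = days at the first rate; then 365 − d days at the second rate.
€1,933,000 × [2.9%·d + 4.1%·(365−d)] / 365 = €57,328.01
Solving gives d = 345, so the new rate took effect on 12 Dec 2021.

345 days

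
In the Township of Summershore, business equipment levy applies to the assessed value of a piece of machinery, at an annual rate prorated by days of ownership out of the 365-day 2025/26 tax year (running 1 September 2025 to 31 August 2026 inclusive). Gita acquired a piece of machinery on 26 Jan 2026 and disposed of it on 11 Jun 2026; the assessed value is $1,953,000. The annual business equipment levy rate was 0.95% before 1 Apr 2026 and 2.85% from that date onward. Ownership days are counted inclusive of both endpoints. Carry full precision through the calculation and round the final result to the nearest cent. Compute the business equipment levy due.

26 Jan – 31 Mar 2026: 65 days at 0.95% → $1,953,000 × 0.95% × 65/365 = $3,304.0479
1 Apr – 11 Jun 2026: 72 days at 2.85% → $1,953,000 × 2.85% × 72/365 = $10,979.6055
Total = $14,283.6534

$14,283.65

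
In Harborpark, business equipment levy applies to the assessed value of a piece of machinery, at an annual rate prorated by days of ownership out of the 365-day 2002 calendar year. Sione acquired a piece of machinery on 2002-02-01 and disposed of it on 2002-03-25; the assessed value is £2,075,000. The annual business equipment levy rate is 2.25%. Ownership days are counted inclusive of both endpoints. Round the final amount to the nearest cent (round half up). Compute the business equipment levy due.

£6,779.28

Days held (2002-02-01 to 2002-03-25): 53 out of 365
Tax = £2,075,000 × 2.25% × 53/365 = £6,779.2808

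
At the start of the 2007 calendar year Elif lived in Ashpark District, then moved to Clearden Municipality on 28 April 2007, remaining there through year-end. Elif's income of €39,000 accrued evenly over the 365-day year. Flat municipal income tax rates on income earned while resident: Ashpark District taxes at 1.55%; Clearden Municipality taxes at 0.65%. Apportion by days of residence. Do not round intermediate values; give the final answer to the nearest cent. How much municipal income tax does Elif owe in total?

Ashpark District, 1 January – 27 April 2007: 117 days → €39,000 × 1.55% × 117/365 = €193.7712
Clearden Municipality, 28 April – 31 December 2007: 248 days → €39,000 × 0.65% × 248/365 = €172.2411
Total = €366.0123

€366.01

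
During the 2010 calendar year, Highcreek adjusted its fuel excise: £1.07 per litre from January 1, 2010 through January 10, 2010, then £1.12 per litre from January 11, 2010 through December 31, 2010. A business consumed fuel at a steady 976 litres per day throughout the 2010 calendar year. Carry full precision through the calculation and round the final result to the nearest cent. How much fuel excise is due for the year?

£398,500.80

January 1 – January 10, 2010: 10 days × 976 litres/day = 9,760 litres at £1.07/litre → £10,443.20
January 11 – December 31, 2010: 355 days × 976 litres/day = 346,480 litres at £1.12/litre → £388,057.60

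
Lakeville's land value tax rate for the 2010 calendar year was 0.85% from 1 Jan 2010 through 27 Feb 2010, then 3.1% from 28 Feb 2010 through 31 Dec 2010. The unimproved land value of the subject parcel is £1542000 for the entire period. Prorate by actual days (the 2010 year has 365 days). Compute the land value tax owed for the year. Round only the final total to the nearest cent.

£42288.82

1 Jan – 27 Feb 2010: 58 days at 0.85% → £1542000 × 0.85% × 58/365 = £2082.7562
28 Feb – 31 Dec 2010: 307 days at 3.1% → £1542000 × 3.1% × 307/365 = £40206.0658
Total = £42288.8219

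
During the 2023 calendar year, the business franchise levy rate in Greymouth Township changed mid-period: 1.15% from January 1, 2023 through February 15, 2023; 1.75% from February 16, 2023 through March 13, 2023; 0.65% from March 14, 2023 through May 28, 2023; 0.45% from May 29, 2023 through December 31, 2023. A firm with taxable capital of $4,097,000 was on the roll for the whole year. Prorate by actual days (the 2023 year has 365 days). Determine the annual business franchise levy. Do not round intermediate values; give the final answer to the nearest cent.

$27,550.92

January 1 – February 15, 2023: 46 days at 1.15% → $4,097,000 × 1.15% × 46/365 = $5,937.8438
February 16 – March 13, 2023: 26 days at 1.75% → $4,097,000 × 1.75% × 26/365 = $5,107.2192
March 14 – May 28, 2023: 76 days at 0.65% → $4,097,000 × 0.65% × 76/365 = $5,544.9808
May 29 – December 31, 2023: 217 days at 0.45% → $4,097,000 × 0.45% × 217/365 = $10,960.8781
Total = $27,550.9219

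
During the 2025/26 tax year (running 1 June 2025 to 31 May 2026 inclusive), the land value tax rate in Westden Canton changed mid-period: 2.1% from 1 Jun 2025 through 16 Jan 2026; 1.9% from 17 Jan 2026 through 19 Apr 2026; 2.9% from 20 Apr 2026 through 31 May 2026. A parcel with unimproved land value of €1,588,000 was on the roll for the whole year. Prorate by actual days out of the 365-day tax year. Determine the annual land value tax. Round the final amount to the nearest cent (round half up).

€34,000.60

1 Jun 2025 – 16 Jan 2026: 230 days at 2.1% → €1,588,000 × 2.1% × 230/365 = €21,013.8082
17 Jan – 19 Apr 2026: 93 days at 1.9% → €1,588,000 × 1.9% × 93/365 = €7,687.6603
20 Apr – 31 May 2026: 42 days at 2.9% → €1,588,000 × 2.9% × 42/365 = €5,299.1342
Total = €34,000.6027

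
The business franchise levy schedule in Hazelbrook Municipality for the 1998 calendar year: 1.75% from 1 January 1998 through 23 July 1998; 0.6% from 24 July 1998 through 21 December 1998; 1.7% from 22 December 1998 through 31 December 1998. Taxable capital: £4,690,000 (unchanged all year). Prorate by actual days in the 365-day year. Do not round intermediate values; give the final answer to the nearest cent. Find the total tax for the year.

1 January – 23 July 1998: 204 days at 1.75% → £4,690,000 × 1.75% × 204/365 = £45,872.0548
24 July – 21 December 1998: 151 days at 0.6% → £4,690,000 × 0.6% × 151/365 = £11,641.4795
22 December – 31 December 1998: 10 days at 1.7% → £4,690,000 × 1.7% × 10/365 = £2,184.3836
Total = £59,697.9178

£59,697.92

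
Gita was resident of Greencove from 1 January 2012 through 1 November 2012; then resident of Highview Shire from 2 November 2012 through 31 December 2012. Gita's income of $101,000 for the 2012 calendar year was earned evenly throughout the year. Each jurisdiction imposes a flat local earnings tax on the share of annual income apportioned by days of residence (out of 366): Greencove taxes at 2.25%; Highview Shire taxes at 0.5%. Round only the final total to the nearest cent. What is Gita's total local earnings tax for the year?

$1,982.75

Greencove, 1 January – 1 November 2012: 306 days → $101,000 × 2.25% × 306/366 = $1,899.9590
Highview Shire, 2 November – 31 December 2012: 60 days → $101,000 × 0.5% × 60/366 = $82.7869
Total = $1,982.7459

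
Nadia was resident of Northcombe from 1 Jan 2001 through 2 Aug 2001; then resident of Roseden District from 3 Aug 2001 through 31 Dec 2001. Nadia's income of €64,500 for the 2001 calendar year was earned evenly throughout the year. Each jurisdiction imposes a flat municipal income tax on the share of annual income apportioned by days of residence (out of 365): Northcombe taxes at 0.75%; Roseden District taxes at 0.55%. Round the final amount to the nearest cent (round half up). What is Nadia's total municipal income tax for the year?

€430.38

Northcombe, 1 Jan – 2 Aug 2001: 214 days → €64,500 × 0.75% × 214/365 = €283.6233
Roseden District, 3 Aug – 31 Dec 2001: 151 days → €64,500 × 0.55% × 151/365 = €146.7596
Total = €430.3829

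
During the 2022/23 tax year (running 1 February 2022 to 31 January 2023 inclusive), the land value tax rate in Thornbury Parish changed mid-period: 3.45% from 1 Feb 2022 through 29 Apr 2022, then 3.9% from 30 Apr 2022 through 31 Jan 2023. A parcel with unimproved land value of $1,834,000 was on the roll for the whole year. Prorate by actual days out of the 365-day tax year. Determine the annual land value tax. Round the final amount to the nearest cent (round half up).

1 Feb – 29 Apr 2022: 88 days at 3.45% → $1,834,000 × 3.45% × 88/365 = $15,254.8603
30 Apr 2022 – 31 Jan 2023: 277 days at 3.9% → $1,834,000 × 3.9% × 277/365 = $54,281.3753
Total = $69,536.2356

$69,536.24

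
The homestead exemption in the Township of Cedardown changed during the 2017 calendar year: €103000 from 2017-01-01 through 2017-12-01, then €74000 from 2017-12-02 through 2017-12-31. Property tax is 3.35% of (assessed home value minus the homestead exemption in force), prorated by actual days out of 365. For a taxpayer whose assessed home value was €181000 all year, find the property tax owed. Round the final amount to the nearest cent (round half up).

€2692.85

2017-01-01 to 2017-12-01: 335 days, exemption €103000 → (€181000 − €103000) × 3.35% × 335/365 = €2398.2329
2017-12-02 to 2017-12-31: 30 days, exemption €74000 → (€181000 − €74000) × 3.35% × 30/365 = €294.6164
Total = €2692.8493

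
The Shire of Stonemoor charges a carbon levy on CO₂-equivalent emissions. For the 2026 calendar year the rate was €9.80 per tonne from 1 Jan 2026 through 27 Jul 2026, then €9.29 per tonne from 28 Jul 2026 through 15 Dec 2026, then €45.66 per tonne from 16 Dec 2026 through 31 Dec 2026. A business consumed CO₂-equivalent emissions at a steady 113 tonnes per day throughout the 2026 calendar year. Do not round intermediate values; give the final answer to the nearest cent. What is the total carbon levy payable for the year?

1 Jan – 27 Jul 2026: 208 days × 113 tonnes/day = 23,504 tonnes at €9.80/tonne → €230,339.20
28 Jul – 15 Dec 2026: 141 days × 113 tonnes/day = 15,933 tonnes at €9.29/tonne → €148,017.57
16 Dec – 31 Dec 2026: 16 days × 113 tonnes/day = 1,808 tonnes at €45.66/tonne → €82,553.28

€460,910.05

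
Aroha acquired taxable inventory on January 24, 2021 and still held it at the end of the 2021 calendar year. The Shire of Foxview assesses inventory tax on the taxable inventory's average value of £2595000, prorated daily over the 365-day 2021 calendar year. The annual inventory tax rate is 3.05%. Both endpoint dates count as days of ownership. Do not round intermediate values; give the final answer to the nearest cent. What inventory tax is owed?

Days held (January 24 – December 31, 2021): 342 out of 365
Tax = £2595000 × 3.05% × 342/365 = £74160.1233

£74160.12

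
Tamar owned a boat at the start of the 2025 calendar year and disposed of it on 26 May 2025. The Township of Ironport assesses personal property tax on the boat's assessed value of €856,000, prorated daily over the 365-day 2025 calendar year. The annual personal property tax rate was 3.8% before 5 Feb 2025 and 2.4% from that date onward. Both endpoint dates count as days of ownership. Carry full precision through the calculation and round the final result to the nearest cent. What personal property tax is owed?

€9,366.75

1 Jan – 4 Feb 2025: 35 days at 3.8% → €856,000 × 3.8% × 35/365 = €3,119.1233
5 Feb – 26 May 2025: 111 days at 2.4% → €856,000 × 2.4% × 111/365 = €6,247.6274
Total = €9,366.7507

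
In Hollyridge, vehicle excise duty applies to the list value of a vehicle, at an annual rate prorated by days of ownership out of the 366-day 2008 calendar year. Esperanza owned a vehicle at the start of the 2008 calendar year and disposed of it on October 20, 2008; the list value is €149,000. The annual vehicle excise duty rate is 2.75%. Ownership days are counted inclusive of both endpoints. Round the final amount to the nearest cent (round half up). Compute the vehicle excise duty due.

€3,291.43

Days held (January 1 – October 20, 2008): 294 out of 366
Tax = €149,000 × 2.75% × 294/366 = €3,291.4344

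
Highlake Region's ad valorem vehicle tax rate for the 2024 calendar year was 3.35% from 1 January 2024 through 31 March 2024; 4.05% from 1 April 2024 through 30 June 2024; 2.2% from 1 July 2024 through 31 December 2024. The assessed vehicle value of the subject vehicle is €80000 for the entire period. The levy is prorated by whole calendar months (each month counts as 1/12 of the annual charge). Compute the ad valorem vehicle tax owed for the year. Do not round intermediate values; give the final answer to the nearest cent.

1 January – 31 March 2024: 3 months at 3.35% → €80000 × 3.35% × 3/12 = €670.0000
1 April – 30 June 2024: 3 months at 4.05% → €80000 × 4.05% × 3/12 = €810.0000
1 July – 31 December 2024: 6 months at 2.2% → €80000 × 2.2% × 6/12 = €880.0000
Total = €2360.0000

€2360.00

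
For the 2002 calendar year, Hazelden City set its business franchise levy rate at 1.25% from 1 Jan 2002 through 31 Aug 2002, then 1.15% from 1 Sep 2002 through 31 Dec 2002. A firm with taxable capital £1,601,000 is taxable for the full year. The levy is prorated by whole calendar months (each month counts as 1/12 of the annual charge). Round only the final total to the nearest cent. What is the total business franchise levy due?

£19,478.83

1 Jan – 31 Aug 2002: 8 months at 1.25% → £1,601,000 × 1.25% × 8/12 = £13,341.6667
1 Sep – 31 Dec 2002: 4 months at 1.15% → £1,601,000 × 1.15% × 4/12 = £6,137.1667
Total = £19,478.8333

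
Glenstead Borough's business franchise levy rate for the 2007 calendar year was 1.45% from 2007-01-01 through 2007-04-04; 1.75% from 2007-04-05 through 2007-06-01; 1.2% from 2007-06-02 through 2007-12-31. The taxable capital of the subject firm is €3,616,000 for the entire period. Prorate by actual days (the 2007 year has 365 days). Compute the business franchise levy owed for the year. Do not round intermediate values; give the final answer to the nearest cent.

€48,880.39

2007-01-01 to 2007-04-04: 94 days at 1.45% → €3,616,000 × 1.45% × 94/365 = €13,503.0356
2007-04-05 to 2007-06-01: 58 days at 1.75% → €3,616,000 × 1.75% × 58/365 = €10,055.4521
2007-06-02 to 2007-12-31: 213 days at 1.2% → €3,616,000 × 1.2% × 213/365 = €25,321.9068
Total = €48,880.3945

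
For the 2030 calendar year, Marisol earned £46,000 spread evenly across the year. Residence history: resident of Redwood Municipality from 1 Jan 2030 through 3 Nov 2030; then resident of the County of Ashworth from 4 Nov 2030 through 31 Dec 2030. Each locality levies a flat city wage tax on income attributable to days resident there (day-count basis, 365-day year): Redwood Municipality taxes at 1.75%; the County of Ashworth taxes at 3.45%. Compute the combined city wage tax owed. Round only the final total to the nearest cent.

Redwood Municipality, 1 Jan – 3 Nov 2030: 307 days → £46,000 × 1.75% × 307/365 = £677.0822
The County of Ashworth, 4 Nov – 31 Dec 2030: 58 days → £46,000 × 3.45% × 58/365 = £252.1808
Total = £929.2630

£929.26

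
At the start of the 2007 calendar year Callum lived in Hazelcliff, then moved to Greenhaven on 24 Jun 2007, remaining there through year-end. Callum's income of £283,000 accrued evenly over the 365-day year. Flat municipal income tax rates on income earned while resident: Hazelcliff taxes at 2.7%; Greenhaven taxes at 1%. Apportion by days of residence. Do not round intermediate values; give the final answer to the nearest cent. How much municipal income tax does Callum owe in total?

Hazelcliff, 1 Jan – 23 Jun 2007: 174 days → £283,000 × 2.7% × 174/365 = £3,642.5589
Greenhaven, 24 Jun – 31 Dec 2007: 191 days → £283,000 × 1% × 191/365 = £1,480.9041
Total = £5,123.4630

£5,123.46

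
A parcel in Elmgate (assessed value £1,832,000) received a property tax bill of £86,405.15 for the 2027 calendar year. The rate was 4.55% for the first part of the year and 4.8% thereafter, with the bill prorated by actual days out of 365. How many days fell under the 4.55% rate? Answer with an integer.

Let d = days at the first rate; then 365 − d days at the second rate.
£1,832,000 × [4.55%·d + 4.8%·(365−d)] / 365 = £86,405.15
Solving gives d = 122, so the new rate took effect on 3 May 2027.

122 days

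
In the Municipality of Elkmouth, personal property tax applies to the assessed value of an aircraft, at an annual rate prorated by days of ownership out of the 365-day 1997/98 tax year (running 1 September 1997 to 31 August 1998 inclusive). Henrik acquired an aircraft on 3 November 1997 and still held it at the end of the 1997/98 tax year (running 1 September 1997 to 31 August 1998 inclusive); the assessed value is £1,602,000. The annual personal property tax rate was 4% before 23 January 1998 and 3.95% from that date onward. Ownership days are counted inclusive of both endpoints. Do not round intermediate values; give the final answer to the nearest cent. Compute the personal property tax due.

£52,534.63

3 November 1997 – 22 January 1998: 81 days at 4% → £1,602,000 × 4% × 81/365 = £14,220.4932
23 January – 31 August 1998: 221 days at 3.95% → £1,602,000 × 3.95% × 221/365 = £38,314.1342
Total = £52,534.6274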